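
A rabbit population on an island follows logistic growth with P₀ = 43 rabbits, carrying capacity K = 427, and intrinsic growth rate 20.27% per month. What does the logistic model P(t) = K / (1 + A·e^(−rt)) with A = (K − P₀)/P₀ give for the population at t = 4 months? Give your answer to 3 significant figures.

A = (427 − 43)/43 = 8.93023
P(4) = 427 / (1 + 8.93023·e^(−0.2027·4)) = 427 / (1 + 8.93023·0.444502)
= 427 / 4.96951 ≈ 85.92

≈ 85.9 rabbits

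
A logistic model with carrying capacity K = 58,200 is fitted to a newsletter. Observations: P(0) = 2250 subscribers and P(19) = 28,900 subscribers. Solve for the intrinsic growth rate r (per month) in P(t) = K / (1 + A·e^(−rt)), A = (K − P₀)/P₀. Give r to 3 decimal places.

A = (58200 − 2250)/2250 = 24.86667
28900 = 58200/(1 + 24.86667·e^(−r·19)) → e^(−19r) = (2.01384 − 1)/24.86667 = 0.040771
r = −ln(0.040771)/19 = 3.19978/19

r ≈ 0.168 per month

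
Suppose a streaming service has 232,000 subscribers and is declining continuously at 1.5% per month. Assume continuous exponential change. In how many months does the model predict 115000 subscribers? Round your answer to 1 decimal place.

115000 = 232000 · e^(-0.015·t)
t = ln(115000/232000) / -0.015 = ln(0.49569) / -0.015 = -0.70181 / -0.015

t ≈ 46.8 months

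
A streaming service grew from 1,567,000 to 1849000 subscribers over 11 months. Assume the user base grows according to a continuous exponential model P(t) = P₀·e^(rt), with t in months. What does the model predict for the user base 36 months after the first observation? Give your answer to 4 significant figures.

r = ln(1849000/1567000) / 11 ≈ 0.015044 per month
P(36) = 1567000 · e^(0.015044·36) = 1567000 · 1.71872 ≈ 2693227.75

≈ 2,693,000 subscribers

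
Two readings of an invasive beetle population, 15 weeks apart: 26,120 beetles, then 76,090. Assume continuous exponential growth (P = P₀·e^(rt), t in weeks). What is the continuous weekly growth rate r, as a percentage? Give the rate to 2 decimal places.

76090 = 26120 · e^(r·15)
e^(15r) = 76090/26120 = 2.91309
r = ln(2.91309) / 15 = 1.06922 / 15

r ≈ 7.13% per week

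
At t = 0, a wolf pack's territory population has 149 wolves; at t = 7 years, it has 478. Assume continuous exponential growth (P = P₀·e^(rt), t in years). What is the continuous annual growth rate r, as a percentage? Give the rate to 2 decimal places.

478 = 149 · e^(r·7)
e^(7r) = 478/149 = 3.20805
r = ln(3.20805) / 7 = 1.16566 / 7

r ≈ 16.65% per year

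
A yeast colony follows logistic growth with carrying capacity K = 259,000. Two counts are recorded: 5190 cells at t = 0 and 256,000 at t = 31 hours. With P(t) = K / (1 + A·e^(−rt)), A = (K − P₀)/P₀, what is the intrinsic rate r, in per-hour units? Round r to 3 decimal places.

A = (259000 − 5190)/5190 = 48.90366
256000 = 259000/(1 + 48.90366·e^(−r·31)) → e^(−31r) = (1.01172 − 1)/48.90366 = 0.00024
r = −ln(0.00024)/31 = 8.33642/31

r ≈ 0.269 per hour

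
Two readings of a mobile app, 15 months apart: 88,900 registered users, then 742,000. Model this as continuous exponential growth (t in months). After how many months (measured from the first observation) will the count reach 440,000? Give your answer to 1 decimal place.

r = ln(742000/88900) / 15 ≈ 0.141456 per month
t = ln(440000/88900) / r = 1.59926 / 0.141456 ≈ 11.306

t ≈ 11.3 months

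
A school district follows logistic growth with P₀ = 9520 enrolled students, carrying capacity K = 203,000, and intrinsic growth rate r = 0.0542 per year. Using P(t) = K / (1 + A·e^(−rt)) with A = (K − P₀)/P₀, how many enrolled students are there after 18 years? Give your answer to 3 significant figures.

≈ 23,400 enrolled students

A = (203000 − 9520)/9520 = 20.32353
P(18) = 203000 / (1 + 20.32353·e^(−0.0542·18)) = 203000 / (1 + 20.32353·0.376966)
= 203000 / 8.66128 ≈ 23437.64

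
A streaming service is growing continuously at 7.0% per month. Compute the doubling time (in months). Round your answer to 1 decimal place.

doubling time ≈ 9.9 months

doubling time = ln(2) / |r| = 0.69315 / 0.07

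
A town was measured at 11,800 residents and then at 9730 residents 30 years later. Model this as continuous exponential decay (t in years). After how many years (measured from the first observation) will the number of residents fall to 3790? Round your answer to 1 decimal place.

r = ln(9730/11800) / 30 ≈ -0.00643 per year
t = ln(3790/11800) / r = -1.13573 / -0.00643 ≈ 176.644

t ≈ 176.6 years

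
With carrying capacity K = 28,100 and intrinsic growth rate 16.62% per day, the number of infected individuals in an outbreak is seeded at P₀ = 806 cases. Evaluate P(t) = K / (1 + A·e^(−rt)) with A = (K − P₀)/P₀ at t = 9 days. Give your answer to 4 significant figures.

≈ 3,272 cases

A = (28100 − 806)/806 = 33.86352
P(9) = 28100 / (1 + 33.86352·e^(−0.1662·9)) = 28100 / (1 + 33.86352·0.224069)
= 28100 / 8.58778 ≈ 3272.09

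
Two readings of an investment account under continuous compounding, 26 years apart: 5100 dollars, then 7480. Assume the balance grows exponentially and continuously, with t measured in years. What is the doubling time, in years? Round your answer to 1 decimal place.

doubling time ≈ 47.1 years

r = ln(7480/5100) / 26 = ln(1.46667) / 26 ≈ 0.01473 per year
doubling time = ln 2 / |r| = 0.69315 / 0.01473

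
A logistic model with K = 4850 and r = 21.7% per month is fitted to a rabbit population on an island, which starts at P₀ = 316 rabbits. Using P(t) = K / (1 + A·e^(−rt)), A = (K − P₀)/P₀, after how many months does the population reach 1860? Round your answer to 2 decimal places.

t ≈ 10.09 months

A = (4850 − 316)/316 = 14.3481
1860 = 4850/(1 + 14.3481·e^(−0.217t)) → 1 + 14.3481·e^(−0.217t) = 2.60753
e^(−0.217t) = 0.112038 → t = ln(8.92557)/0.217 = 2.18892/0.217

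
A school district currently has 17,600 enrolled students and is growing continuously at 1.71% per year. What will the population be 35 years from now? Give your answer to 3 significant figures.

≈ 32,000 enrolled students

P(35) = 17600 · e^(0.0171·35) = 17600 · e^(0.5985)
= 17600 · 1.81939 ≈ 32021.22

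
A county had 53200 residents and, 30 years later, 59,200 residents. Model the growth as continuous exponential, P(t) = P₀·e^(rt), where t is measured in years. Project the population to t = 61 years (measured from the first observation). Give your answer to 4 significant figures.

r = ln(59200/53200) / 30 ≈ 0.003562 per year
P(61) = 53200 · e^(0.003562·61) = 53200 · 1.2427 ≈ 66111.77

≈ 66,110 residents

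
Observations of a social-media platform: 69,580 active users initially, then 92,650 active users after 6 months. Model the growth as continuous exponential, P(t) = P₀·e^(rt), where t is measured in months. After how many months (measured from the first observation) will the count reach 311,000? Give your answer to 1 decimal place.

t ≈ 31.4 months

r = ln(92650/69580) / 6 ≈ 0.047725 per month
t = ln(311000/69580) / r = 1.49732 / 0.047725 ≈ 31.374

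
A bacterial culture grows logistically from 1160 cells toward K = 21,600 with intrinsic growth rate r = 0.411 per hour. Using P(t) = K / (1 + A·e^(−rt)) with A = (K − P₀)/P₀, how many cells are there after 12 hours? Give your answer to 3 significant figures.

≈ 19,200 cells

A = (21600 − 1160)/1160 = 17.62069
P(12) = 21600 / (1 + 17.62069·e^(−0.411·12)) = 21600 / (1 + 17.62069·0.007212)
= 21600 / 1.12708 ≈ 19164.54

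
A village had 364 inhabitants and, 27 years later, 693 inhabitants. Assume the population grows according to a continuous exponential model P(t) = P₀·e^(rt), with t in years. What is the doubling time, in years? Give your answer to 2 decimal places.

r = ln(693/364) / 27 = ln(1.90385) / 27 ≈ 0.023847 per year
doubling time = ln 2 / |r| = 0.69315 / 0.023847

doubling time ≈ 29.07 years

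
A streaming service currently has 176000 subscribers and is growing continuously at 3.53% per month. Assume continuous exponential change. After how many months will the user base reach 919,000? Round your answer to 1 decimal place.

t ≈ 46.8 months

919000 = 176000 · e^(0.0353·t)
t = ln(919000/176000) / 0.0353 = ln(5.22159) / 0.0353 = 1.6528 / 0.0353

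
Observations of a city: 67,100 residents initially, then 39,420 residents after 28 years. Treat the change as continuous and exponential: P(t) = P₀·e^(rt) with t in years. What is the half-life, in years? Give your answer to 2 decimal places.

r = ln(39420/67100) / 28 = ln(0.58748) / 28 ≈ -0.018997 per year
half-life = ln 2 / |r| = 0.69315 / 0.018997

half-life ≈ 36.49 years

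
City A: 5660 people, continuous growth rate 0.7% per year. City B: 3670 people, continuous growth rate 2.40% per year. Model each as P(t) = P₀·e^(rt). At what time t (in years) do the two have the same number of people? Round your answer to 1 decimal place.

5660·e^(0.007t) = 3670·e^(0.024t)
5660/3670 = e^((0.024 − 0.007)t) → ln(1.54223) = 0.017·t
t = 0.43323 / 0.017

t ≈ 25.5 years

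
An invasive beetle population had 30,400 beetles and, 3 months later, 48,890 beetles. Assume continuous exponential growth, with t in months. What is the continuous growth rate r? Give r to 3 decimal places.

48890 = 30400 · e^(r·3)
e^(3r) = 48890/30400 = 1.60822
r = ln(1.60822) / 3 = 0.47513 / 3

r ≈ 0.158 per month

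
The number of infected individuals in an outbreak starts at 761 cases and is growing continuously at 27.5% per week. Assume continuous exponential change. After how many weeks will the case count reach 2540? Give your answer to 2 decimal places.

2540 = 761 · e^(0.275·t)
t = ln(2540/761) / 0.275 = ln(3.33771) / 0.275 = 1.20529 / 0.275

t ≈ 4.38 weeks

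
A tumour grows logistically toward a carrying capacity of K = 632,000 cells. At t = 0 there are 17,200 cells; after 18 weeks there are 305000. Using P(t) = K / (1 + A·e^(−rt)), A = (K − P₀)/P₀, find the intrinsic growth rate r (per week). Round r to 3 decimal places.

A = (632000 − 17200)/17200 = 35.74419
305000 = 632000/(1 + 35.74419·e^(−r·18)) → e^(−18r) = (2.07213 − 1)/35.74419 = 0.029995
r = −ln(0.029995)/18 = 3.50674/18

r ≈ 0.195 per week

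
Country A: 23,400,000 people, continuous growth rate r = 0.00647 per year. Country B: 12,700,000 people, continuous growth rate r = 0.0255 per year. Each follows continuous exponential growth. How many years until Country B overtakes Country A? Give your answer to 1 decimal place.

t ≈ 32.1 years

23400000·e^(0.00647t) = 12700000·e^(0.0255t)
23400000/12700000 = e^((0.0255 − 0.00647)t) → ln(1.84252) = 0.01903·t
t = 0.61113 / 0.01903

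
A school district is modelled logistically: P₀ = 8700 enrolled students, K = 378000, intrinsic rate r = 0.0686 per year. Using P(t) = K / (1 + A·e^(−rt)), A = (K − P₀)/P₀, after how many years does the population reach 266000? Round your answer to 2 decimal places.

A = (378000 − 8700)/8700 = 42.44828
266000 = 378000/(1 + 42.44828·e^(−0.0686t)) → 1 + 42.44828·e^(−0.0686t) = 1.42105
e^(−0.0686t) = 0.009919 → t = ln(100.81466)/0.0686 = 4.61328/0.0686

t ≈ 67.25 years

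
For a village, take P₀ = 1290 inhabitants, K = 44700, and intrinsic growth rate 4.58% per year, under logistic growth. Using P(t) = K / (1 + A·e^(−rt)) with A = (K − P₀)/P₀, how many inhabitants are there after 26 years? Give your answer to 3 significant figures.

≈ 3,980 inhabitants

A = (44700 − 1290)/1290 = 33.65116
P(26) = 44700 / (1 + 33.65116·e^(−0.0458·26)) = 44700 / (1 + 33.65116·0.303978)
= 44700 / 11.22921 ≈ 3980.69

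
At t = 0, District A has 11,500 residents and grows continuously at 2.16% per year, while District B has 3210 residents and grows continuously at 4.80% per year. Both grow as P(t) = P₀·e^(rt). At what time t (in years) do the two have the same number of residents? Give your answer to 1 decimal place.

t ≈ 48.3 years

11500·e^(0.0216t) = 3210·e^(0.048t)
11500/3210 = e^((0.048 − 0.0216)t) → ln(3.58255) = 0.0264·t
t = 1.27608 / 0.0264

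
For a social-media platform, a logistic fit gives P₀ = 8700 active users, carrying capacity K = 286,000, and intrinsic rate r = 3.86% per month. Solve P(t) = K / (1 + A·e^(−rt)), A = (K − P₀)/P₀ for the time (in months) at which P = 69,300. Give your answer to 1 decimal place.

A = (286000 − 8700)/8700 = 31.87356
69300 = 286000/(1 + 31.87356·e^(−0.0386t)) → 1 + 31.87356·e^(−0.0386t) = 4.12698
e^(−0.0386t) = 0.098106 → t = ln(10.19307)/0.0386 = 2.32171/0.0386

t ≈ 60.1 months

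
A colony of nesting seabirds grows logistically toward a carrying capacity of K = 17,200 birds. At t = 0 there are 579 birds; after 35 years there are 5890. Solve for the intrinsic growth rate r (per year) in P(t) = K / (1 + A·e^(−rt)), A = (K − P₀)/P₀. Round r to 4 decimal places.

A = (17200 − 579)/579 = 28.70639
5890 = 17200/(1 + 28.70639·e^(−r·35)) → e^(−35r) = (2.9202 − 1)/28.70639 = 0.066891
r = −ln(0.066891)/35 = 2.70469/35

r ≈ 0.0773 per year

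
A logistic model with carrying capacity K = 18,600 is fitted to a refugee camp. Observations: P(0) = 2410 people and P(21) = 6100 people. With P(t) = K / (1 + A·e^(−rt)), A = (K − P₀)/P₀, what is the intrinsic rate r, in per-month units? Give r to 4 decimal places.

A = (18600 − 2410)/2410 = 6.71784
6100 = 18600/(1 + 6.71784·e^(−r·21)) → e^(−21r) = (3.04918 − 1)/6.71784 = 0.305035
r = −ln(0.305035)/21 = 1.18733/21

r ≈ 0.0565 per month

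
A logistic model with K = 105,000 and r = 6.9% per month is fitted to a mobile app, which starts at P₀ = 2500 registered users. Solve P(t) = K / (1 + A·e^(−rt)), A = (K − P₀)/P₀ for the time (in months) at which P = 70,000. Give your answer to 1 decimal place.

t ≈ 63.9 months

A = (105000 − 2500)/2500 = 41
70000 = 105000/(1 + 41·e^(−0.069t)) → 1 + 41·e^(−0.069t) = 1.5
e^(−0.069t) = 0.012195 → t = ln(82)/0.069 = 4.40672/0.069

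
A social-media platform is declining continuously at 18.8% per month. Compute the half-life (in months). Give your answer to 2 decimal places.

half-life ≈ 3.69 months

half-life = ln(2) / |r| = 0.69315 / 0.188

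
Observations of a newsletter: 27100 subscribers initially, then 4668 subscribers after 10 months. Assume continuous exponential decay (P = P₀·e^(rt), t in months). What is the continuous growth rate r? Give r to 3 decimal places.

r ≈ -0.176 per month

4668 = 27100 · e^(r·10)
e^(10r) = 4668/27100 = 0.17225
r = ln(0.17225) / 10 = -1.7588 / 10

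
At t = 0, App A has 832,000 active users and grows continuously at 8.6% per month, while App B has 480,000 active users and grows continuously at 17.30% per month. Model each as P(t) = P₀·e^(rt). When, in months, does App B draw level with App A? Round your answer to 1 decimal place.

832000·e^(0.086t) = 480000·e^(0.173t)
832000/480000 = e^((0.173 − 0.086)t) → ln(1.73333) = 0.087·t
t = 0.55005 / 0.087

t ≈ 6.3 months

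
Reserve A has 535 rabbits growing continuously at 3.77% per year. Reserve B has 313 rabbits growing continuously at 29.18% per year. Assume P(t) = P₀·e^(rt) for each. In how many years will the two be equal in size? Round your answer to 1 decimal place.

t ≈ 2.1 years

535·e^(0.0377t) = 313·e^(0.2918t)
535/313 = e^((0.2918 − 0.0377)t) → ln(1.70927) = 0.2541·t
t = 0.53606 / 0.2541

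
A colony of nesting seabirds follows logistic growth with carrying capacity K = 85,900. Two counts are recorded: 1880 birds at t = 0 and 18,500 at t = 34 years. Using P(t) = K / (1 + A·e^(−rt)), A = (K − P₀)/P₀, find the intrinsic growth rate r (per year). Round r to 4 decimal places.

r ≈ 0.0737 per year

A = (85900 − 1880)/1880 = 44.69149
18500 = 85900/(1 + 44.69149·e^(−r·34)) → e^(−34r) = (4.64324 − 1)/44.69149 = 0.08152
r = −ln(0.08152)/34 = 2.50691/34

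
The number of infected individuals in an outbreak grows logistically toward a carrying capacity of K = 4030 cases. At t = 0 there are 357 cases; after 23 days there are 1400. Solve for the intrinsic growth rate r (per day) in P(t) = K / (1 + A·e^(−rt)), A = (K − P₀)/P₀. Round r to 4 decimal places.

r ≈ 0.0739 per day

A = (4030 − 357)/357 = 10.28852
1400 = 4030/(1 + 10.28852·e^(−r·23)) → e^(−23r) = (2.87857 − 1)/10.28852 = 0.182589
r = −ln(0.182589)/23 = 1.70052/23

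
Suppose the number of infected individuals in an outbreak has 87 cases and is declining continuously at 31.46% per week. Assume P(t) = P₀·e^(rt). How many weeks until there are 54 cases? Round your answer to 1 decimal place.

54 = 87 · e^(-0.3146·t)
t = ln(54/87) / -0.3146 = ln(0.62069) / -0.3146 = -0.47692 / -0.3146

t ≈ 1.5 weeks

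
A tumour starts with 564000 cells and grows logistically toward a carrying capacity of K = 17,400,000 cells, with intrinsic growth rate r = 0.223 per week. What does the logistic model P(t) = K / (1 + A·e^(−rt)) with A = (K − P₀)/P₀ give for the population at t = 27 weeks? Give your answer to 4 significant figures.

≈ 16,220,000 cells

A = (17400000 − 564000)/564000 = 29.85106
P(27) = 17400000 / (1 + 29.85106·e^(−0.223·27)) = 17400000 / (1 + 29.85106·0.002427)
= 17400000 / 1.07246 ≈ 16224445.92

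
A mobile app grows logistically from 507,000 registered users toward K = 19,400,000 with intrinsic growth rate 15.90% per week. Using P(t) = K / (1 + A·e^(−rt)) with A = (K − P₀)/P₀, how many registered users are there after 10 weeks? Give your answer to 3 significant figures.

≈ 2,260,000 registered users

A = (19400000 − 507000)/507000 = 37.2643
P(10) = 19400000 / (1 + 37.2643·e^(−0.159·10)) = 19400000 / (1 + 37.2643·0.203926)
= 19400000 / 8.59915 ≈ 2256038.21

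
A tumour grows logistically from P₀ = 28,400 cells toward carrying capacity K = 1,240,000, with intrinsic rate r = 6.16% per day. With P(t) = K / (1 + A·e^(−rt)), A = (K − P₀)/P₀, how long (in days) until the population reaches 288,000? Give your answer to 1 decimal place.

t ≈ 41.5 days

A = (1240000 − 28400)/28400 = 42.66197
288000 = 1240000/(1 + 42.66197·e^(−0.0616t)) → 1 + 42.66197·e^(−0.0616t) = 4.30556
e^(−0.0616t) = 0.077482 → t = ln(12.90614)/0.0616 = 2.5577/0.0616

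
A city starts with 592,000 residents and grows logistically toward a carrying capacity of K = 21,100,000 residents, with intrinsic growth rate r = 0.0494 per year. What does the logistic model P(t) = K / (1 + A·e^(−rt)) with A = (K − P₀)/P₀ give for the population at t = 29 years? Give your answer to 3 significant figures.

≈ 2,280,000 residents

A = (21100000 − 592000)/592000 = 34.64189
P(29) = 21100000 / (1 + 34.64189·e^(−0.0494·29)) = 21100000 / (1 + 34.64189·0.238688)
= 21100000 / 9.26859 ≈ 2276506.53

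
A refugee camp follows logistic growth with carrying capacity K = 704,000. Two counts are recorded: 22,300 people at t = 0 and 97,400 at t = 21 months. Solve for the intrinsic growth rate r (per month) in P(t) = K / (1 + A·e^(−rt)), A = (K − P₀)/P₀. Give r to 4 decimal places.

r ≈ 0.0758 per month

A = (704000 − 22300)/22300 = 30.56951
97400 = 704000/(1 + 30.56951·e^(−r·21)) → e^(−21r) = (7.22793 − 1)/30.56951 = 0.20373
r = −ln(0.20373)/21 = 1.59096/21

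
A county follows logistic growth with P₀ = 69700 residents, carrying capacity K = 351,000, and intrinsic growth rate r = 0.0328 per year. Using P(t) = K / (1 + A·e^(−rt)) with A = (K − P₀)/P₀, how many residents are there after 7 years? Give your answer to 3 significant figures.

A = (351000 − 69700)/69700 = 4.03587
P(7) = 351000 / (1 + 4.03587·e^(−0.0328·7)) = 351000 / (1 + 4.03587·0.794851)
= 351000 / 4.20792 ≈ 83414.22

≈ 83,400 residents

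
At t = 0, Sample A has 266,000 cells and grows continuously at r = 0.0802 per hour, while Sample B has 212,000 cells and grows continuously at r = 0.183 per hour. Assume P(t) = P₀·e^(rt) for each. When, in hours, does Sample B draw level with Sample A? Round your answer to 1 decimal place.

266000·e^(0.0802t) = 212000·e^(0.183t)
266000/212000 = e^((0.183 − 0.0802)t) → ln(1.25472) = 0.1028·t
t = 0.22691 / 0.1028

t ≈ 2.2 hours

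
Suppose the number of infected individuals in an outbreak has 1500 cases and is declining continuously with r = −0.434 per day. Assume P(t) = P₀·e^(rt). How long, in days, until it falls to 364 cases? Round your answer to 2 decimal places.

364 = 1500 · e^(-0.434·t)
t = ln(364/1500) / -0.434 = ln(0.24267) / -0.434 = -1.41607 / -0.434

t ≈ 3.26 days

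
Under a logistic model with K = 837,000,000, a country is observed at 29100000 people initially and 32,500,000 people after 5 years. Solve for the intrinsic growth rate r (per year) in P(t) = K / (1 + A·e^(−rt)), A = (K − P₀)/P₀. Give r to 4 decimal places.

A = (837000000 − 29100000)/29100000 = 27.76289
32500000 = 837000000/(1 + 27.76289·e^(−r·5)) → e^(−5r) = (25.75385 − 1)/27.76289 = 0.891616
r = −ln(0.891616)/5 = 0.11472/5

r ≈ 0.0229 per year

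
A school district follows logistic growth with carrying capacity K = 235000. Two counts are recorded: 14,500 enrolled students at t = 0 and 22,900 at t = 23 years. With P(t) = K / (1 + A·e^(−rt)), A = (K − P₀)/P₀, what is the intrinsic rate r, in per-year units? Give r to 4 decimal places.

r ≈ 0.0216 per year

A = (235000 − 14500)/14500 = 15.2069
22900 = 235000/(1 + 15.2069·e^(−r·23)) → e^(−23r) = (10.26201 − 1)/15.2069 = 0.609066
r = −ln(0.609066)/23 = 0.49583/23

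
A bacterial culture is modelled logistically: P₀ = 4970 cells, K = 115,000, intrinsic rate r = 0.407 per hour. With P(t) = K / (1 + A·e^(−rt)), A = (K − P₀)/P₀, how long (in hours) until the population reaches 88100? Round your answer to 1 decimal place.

t ≈ 10.5 hours

A = (115000 − 4970)/4970 = 22.13883
88100 = 115000/(1 + 22.13883·e^(−0.407t)) → 1 + 22.13883·e^(−0.407t) = 1.30533
e^(−0.407t) = 0.013792 → t = ln(72.50674)/0.407 = 4.28368/0.407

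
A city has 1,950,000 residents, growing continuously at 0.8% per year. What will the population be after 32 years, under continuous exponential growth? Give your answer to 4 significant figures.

P(32) = 1950000 · e^(0.008·32) = 1950000 · e^(0.256)
= 1950000 · 1.29175 ≈ 2518917.82

≈ 2,519,000 residents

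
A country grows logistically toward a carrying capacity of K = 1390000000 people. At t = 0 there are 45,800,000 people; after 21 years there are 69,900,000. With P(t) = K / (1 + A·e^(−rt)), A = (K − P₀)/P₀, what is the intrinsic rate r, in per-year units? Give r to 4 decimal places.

A = (1390000000 − 45800000)/45800000 = 29.34934
69900000 = 1390000000/(1 + 29.34934·e^(−r·21)) → e^(−21r) = (19.88555 − 1)/29.34934 = 0.643474
r = −ln(0.643474)/21 = 0.44087/21

r ≈ 0.0210 per year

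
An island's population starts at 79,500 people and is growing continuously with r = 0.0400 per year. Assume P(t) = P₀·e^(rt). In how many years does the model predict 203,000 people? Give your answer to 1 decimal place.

t ≈ 23.4 years

203000 = 79500 · e^(0.04·t)
t = ln(203000/79500) / 0.04 = ln(2.55346) / 0.04 = 0.93745 / 0.04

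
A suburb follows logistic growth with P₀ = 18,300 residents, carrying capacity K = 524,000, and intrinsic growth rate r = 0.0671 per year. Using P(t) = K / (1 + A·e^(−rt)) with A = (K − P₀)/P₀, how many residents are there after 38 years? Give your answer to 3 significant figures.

≈ 166,000 residents

A = (524000 − 18300)/18300 = 27.63388
P(38) = 524000 / (1 + 27.63388·e^(−0.0671·38)) = 524000 / (1 + 27.63388·0.078097)
= 524000 / 3.15813 ≈ 165920.92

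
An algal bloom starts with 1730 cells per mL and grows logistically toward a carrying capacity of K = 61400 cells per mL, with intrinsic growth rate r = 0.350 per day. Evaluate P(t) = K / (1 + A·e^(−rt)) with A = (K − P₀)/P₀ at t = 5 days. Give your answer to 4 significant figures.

A = (61400 − 1730)/1730 = 34.49133
P(5) = 61400 / (1 + 34.49133·e^(−0.35·5)) = 61400 / (1 + 34.49133·0.173774)
= 61400 / 6.99369 ≈ 8779.34

≈ 8,779 cells per mL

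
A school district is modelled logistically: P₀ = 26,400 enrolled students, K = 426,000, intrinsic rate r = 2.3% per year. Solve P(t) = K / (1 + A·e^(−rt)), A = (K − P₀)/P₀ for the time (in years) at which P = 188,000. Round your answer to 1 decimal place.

t ≈ 107.9 years

A = (426000 − 26400)/26400 = 15.13636
188000 = 426000/(1 + 15.13636·e^(−0.023t)) → 1 + 15.13636·e^(−0.023t) = 2.26596
e^(−0.023t) = 0.083637 → t = ln(11.95646)/0.023 = 2.48127/0.023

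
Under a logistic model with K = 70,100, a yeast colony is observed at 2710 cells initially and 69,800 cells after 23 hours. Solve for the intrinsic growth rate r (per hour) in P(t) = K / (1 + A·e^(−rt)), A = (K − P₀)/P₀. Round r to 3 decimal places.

A = (70100 − 2710)/2710 = 24.86716
69800 = 70100/(1 + 24.86716·e^(−r·23)) → e^(−23r) = (1.0043 − 1)/24.86716 = 0.000173
r = −ln(0.000173)/23 = 8.66315/23

r ≈ 0.377 per hour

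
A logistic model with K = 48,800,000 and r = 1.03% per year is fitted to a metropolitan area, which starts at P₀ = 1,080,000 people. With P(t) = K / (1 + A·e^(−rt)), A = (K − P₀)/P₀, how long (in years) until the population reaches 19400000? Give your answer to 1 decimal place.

t ≈ 327.4 years

A = (48800000 − 1080000)/1080000 = 44.18519
19400000 = 48800000/(1 + 44.18519·e^(−0.0103t)) → 1 + 44.18519·e^(−0.0103t) = 2.51546
e^(−0.0103t) = 0.034298 → t = ln(29.15621)/0.0103 = 3.37267/0.0103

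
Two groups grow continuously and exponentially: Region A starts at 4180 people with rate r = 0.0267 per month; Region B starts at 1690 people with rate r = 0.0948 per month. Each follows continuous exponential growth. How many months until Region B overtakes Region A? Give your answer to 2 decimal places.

t ≈ 13.30 months

4180·e^(0.0267t) = 1690·e^(0.0948t)
4180/1690 = e^((0.0948 − 0.0267)t) → ln(2.47337) = 0.0681·t
t = 0.90558 / 0.0681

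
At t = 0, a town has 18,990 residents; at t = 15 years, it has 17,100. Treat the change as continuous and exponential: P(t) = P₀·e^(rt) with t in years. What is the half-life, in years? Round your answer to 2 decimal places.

half-life ≈ 99.18 years

r = ln(17100/18990) / 15 = ln(0.90047) / 15 ≈ -0.006989 per year
half-life = ln 2 / |r| = 0.69315 / 0.006989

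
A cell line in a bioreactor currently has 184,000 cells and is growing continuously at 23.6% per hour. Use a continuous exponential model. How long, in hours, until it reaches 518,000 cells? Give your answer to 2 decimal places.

518000 = 184000 · e^(0.236·t)
t = ln(518000/184000) / 0.236 = ln(2.81522) / 0.236 = 1.03504 / 0.236

t ≈ 4.39 hours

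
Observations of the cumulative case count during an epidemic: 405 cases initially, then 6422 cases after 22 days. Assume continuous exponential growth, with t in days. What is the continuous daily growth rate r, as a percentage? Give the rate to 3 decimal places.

r ≈ 12.562% per day

6422 = 405 · e^(r·22)
e^(22r) = 6422/405 = 15.85679
r = ln(15.85679) / 22 = 2.7636 / 22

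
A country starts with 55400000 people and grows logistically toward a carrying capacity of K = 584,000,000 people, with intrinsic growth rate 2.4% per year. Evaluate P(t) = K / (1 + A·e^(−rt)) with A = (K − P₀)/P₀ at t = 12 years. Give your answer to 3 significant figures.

A = (584000000 − 55400000)/55400000 = 9.54152
P(12) = 584000000 / (1 + 9.54152·e^(−0.024·12)) = 584000000 / (1 + 9.54152·0.749762)
= 584000000 / 8.15386 ≈ 71622498.69

≈ 71,600,000 people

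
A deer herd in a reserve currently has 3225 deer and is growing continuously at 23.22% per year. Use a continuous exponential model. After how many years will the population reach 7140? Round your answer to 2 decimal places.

t ≈ 3.42 years

7140 = 3225 · e^(0.2322·t)
t = ln(7140/3225) / 0.2322 = ln(2.21395) / 0.2322 = 0.79478 / 0.2322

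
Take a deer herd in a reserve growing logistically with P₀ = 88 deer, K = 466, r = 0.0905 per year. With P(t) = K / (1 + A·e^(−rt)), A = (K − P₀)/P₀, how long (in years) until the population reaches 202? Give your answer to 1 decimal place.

A = (466 − 88)/88 = 4.29545
202 = 466/(1 + 4.29545·e^(−0.0905t)) → 1 + 4.29545·e^(−0.0905t) = 2.30693
e^(−0.0905t) = 0.304259 → t = ln(3.28667)/0.0905 = 1.18988/0.0905

t ≈ 13.1 years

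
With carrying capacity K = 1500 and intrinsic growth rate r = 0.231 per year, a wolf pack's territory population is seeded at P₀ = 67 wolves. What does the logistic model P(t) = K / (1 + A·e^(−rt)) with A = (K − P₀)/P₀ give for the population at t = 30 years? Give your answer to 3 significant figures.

A = (1500 − 67)/67 = 21.38806
P(30) = 1500 / (1 + 21.38806·e^(−0.231·30)) = 1500 / (1 + 21.38806·0.000978)
= 1500 / 1.02092 ≈ 1469.27

≈ 1,470 wolves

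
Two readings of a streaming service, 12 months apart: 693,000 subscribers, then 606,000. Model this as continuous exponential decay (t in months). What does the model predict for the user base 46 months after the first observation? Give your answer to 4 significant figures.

≈ 414,400 subscribers

r = ln(606000/693000) / 12 ≈ -0.011179 per month
P(46) = 693000 · e^(-0.011179·46) = 693000 · 0.59795 ≈ 414382.01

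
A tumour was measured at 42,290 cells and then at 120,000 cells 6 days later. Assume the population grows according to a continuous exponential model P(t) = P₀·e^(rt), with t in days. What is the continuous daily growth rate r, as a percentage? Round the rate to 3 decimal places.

r ≈ 17.382% per day

120000 = 42290 · e^(r·6)
e^(6r) = 120000/42290 = 2.83755
r = ln(2.83755) / 6 = 1.04294 / 6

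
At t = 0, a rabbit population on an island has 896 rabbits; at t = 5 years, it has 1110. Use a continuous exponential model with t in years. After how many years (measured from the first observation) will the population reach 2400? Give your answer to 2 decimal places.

r = ln(1110/896) / 5 ≈ 0.042835 per year
t = ln(2400/896) / r = 0.98528 / 0.042835 ≈ 23.002

t ≈ 23.00 years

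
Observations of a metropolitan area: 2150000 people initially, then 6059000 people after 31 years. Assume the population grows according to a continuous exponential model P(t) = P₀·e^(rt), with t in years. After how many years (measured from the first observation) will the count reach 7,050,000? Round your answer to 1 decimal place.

t ≈ 35.5 years

r = ln(6059000/2150000) / 31 ≈ 0.033422 per year
t = ln(7050000/2150000) / r = 1.18756 / 0.033422 ≈ 35.532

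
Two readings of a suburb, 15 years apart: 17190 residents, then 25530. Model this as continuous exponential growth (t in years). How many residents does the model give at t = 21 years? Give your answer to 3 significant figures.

≈ 29,900 residents

r = ln(25530/17190) / 15 ≈ 0.026368 per year
P(21) = 17190 · e^(0.026368·21) = 17190 · 1.73974 ≈ 29906.17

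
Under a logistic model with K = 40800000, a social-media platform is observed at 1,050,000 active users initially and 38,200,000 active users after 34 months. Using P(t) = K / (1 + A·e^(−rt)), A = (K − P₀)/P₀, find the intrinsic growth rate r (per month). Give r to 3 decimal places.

r ≈ 0.186 per month

A = (40800000 − 1050000)/1050000 = 37.85714
38200000 = 40800000/(1 + 37.85714·e^(−r·34)) → e^(−34r) = (1.06806 − 1)/37.85714 = 0.001798
r = −ln(0.001798)/34 = 6.32114/34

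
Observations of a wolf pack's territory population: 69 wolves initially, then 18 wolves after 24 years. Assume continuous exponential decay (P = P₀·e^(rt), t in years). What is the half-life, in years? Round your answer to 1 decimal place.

r = ln(18/69) / 24 = ln(0.26087) / 24 ≈ -0.055989 per year
half-life = ln 2 / |r| = 0.69315 / 0.055989

half-life ≈ 12.4 years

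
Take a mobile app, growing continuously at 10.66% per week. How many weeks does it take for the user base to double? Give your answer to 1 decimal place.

doubling time = ln(2) / |r| = 0.69315 / 0.1066

doubling time ≈ 6.5 weeks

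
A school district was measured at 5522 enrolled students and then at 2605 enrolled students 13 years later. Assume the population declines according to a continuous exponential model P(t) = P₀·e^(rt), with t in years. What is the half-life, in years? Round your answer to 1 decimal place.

half-life ≈ 12.0 years

r = ln(2605/5522) / 13 = ln(0.47175) / 13 ≈ -0.057793 per year
half-life = ln 2 / |r| = 0.69315 / 0.057793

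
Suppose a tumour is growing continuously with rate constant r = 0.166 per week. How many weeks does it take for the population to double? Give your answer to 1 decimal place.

doubling time ≈ 4.2 weeks

doubling time = ln(2) / |r| = 0.69315 / 0.166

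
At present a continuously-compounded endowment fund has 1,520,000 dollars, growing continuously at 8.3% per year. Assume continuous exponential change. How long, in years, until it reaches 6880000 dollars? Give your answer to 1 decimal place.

t ≈ 18.2 years

6880000 = 1520000 · e^(0.083·t)
t = ln(6880000/1520000) / 0.083 = ln(4.52632) / 0.083 = 1.50991 / 0.083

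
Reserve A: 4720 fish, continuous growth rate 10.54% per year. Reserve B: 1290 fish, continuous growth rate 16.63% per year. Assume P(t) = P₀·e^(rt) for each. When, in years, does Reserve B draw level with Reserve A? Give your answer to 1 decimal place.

t ≈ 21.3 years

4720·e^(0.1054t) = 1290·e^(0.1663t)
4720/1290 = e^((0.1663 − 0.1054)t) → ln(3.65891) = 0.0609·t
t = 1.29717 / 0.0609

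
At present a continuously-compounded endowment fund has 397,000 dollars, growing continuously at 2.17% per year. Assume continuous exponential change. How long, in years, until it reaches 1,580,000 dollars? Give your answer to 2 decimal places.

1580000 = 397000 · e^(0.0217·t)
t = ln(1580000/397000) / 0.0217 = ln(3.97985) / 0.0217 = 1.38124 / 0.0217

t ≈ 63.65 years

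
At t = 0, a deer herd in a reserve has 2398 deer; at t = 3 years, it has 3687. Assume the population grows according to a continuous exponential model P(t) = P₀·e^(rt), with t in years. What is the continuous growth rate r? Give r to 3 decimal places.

3687 = 2398 · e^(r·3)
e^(3r) = 3687/2398 = 1.53753
r = ln(1.53753) / 3 = 0.43018 / 3

r ≈ 0.143 per year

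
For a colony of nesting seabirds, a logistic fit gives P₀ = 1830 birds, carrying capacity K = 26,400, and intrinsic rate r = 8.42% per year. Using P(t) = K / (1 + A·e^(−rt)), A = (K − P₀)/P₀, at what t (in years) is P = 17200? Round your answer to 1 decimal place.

A = (26400 − 1830)/1830 = 13.42623
17200 = 26400/(1 + 13.42623·e^(−0.0842t)) → 1 + 13.42623·e^(−0.0842t) = 1.53488
e^(−0.0842t) = 0.039839 → t = ln(25.10121)/0.0842 = 3.22292/0.0842

t ≈ 38.3 years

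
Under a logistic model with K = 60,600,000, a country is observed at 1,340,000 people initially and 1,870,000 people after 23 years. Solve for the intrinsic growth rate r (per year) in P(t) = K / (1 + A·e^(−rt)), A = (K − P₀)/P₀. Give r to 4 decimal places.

A = (60600000 − 1340000)/1340000 = 44.22388
1870000 = 60600000/(1 + 44.22388·e^(−r·23)) → e^(−23r) = (32.40642 − 1)/44.22388 = 0.710169
r = −ln(0.710169)/23 = 0.34225/23

r ≈ 0.0149 per year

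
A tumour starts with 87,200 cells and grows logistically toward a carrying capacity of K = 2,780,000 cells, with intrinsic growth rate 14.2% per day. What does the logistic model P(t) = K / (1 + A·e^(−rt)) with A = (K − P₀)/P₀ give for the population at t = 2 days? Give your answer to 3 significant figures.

≈ 115,000 cells

A = (2780000 − 87200)/87200 = 30.88073
P(2) = 2780000 / (1 + 30.88073·e^(−0.142·2)) = 2780000 / (1 + 30.88073·0.752767)
= 2780000 / 24.24599 ≈ 114658.15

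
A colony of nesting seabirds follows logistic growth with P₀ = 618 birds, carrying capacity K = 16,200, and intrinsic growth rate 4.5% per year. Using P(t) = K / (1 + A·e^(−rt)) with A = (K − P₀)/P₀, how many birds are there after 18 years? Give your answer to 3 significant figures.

A = (16200 − 618)/618 = 25.21359
P(18) = 16200 / (1 + 25.21359·e^(−0.045·18)) = 16200 / (1 + 25.21359·0.444858)
= 16200 / 12.21647 ≈ 1326.08

≈ 1,330 birds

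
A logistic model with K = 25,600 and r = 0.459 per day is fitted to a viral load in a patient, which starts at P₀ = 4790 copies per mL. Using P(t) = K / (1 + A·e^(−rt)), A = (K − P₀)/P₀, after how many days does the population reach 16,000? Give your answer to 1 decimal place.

t ≈ 4.3 days

A = (25600 − 4790)/4790 = 4.34447
16000 = 25600/(1 + 4.34447·e^(−0.459t)) → 1 + 4.34447·e^(−0.459t) = 1.6
e^(−0.459t) = 0.138107 → t = ln(7.24078)/0.459 = 1.97973/0.459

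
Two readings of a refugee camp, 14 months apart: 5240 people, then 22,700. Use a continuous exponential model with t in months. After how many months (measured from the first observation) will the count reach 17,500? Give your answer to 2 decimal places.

r = ln(22700/5240) / 14 ≈ 0.104717 per month
t = ln(17500/5240) / r = 1.20588 / 0.104717 ≈ 11.516

t ≈ 11.52 months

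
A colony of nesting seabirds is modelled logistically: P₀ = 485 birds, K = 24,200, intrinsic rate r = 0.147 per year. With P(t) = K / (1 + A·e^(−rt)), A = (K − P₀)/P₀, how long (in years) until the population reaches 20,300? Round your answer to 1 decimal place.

A = (24200 − 485)/485 = 48.89691
20300 = 24200/(1 + 48.89691·e^(−0.147t)) → 1 + 48.89691·e^(−0.147t) = 1.19212
e^(−0.147t) = 0.003929 → t = ln(254.51467)/0.147 = 5.53936/0.147

t ≈ 37.7 years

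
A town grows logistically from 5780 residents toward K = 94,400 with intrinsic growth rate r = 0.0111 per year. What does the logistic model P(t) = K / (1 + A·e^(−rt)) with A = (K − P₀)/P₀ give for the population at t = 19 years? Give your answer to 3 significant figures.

A = (94400 − 5780)/5780 = 15.33218
P(19) = 94400 / (1 + 15.33218·e^(−0.0111·19)) = 94400 / (1 + 15.33218·0.809855)
= 94400 / 13.41684 ≈ 7035.93

≈ 7,040 residents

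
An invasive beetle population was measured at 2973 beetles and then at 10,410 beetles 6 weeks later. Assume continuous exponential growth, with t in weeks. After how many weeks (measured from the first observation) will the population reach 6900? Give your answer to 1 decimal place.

r = ln(10410/2973) / 6 ≈ 0.208866 per week
t = ln(6900/2973) / r = 0.84195 / 0.208866 ≈ 4.031

t ≈ 4.0 weeks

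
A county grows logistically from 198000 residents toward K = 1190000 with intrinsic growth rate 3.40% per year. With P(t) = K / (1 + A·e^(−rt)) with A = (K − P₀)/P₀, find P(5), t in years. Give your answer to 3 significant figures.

A = (1190000 − 198000)/198000 = 5.0101
P(5) = 1190000 / (1 + 5.0101·e^(−0.034·5)) = 1190000 / (1 + 5.0101·0.843665)
= 1190000 / 5.22685 ≈ 227670.76

≈ 228,000 residents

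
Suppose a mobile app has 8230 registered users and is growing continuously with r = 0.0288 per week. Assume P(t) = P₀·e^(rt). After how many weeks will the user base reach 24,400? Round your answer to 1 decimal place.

24400 = 8230 · e^(0.0288·t)
t = ln(24400/8230) / 0.0288 = ln(2.96476) / 0.0288 = 1.0868 / 0.0288

t ≈ 37.7 weeks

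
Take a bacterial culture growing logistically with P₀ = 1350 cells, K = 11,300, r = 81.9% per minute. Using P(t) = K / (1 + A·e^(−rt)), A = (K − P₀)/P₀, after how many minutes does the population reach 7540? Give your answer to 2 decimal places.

A = (11300 − 1350)/1350 = 7.37037
7540 = 11300/(1 + 7.37037·e^(−0.819t)) → 1 + 7.37037·e^(−0.819t) = 1.49867
e^(−0.819t) = 0.067659 → t = ln(14.77994)/0.819 = 2.69327/0.819

t ≈ 3.29 minutes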